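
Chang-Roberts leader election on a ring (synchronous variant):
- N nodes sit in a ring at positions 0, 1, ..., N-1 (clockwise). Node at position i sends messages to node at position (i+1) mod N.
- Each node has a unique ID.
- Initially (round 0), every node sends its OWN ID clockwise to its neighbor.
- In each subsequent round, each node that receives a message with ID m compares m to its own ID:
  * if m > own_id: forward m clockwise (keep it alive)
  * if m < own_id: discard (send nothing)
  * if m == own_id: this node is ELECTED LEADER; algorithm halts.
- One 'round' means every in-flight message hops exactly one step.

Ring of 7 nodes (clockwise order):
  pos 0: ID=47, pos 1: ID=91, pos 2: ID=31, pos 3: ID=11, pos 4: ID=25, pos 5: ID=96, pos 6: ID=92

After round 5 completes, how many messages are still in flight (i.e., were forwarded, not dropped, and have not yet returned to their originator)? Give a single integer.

Round 1: pos1(id91) recv 47: drop; pos2(id31) recv 91: fwd; pos3(id11) recv 31: fwd; pos4(id25) recv 11: drop; pos5(id96) recv 25: drop; pos6(id92) recv 96: fwd; pos0(id47) recv 92: fwd
Round 2: pos3(id11) recv 91: fwd; pos4(id25) recv 31: fwd; pos0(id47) recv 96: fwd; pos1(id91) recv 92: fwd
Round 3: pos4(id25) recv 91: fwd; pos5(id96) recv 31: drop; pos1(id91) recv 96: fwd; pos2(id31) recv 92: fwd
Round 4: pos5(id96) recv 91: drop; pos2(id31) recv 96: fwd; pos3(id11) recv 92: fwd
Round 5: pos3(id11) recv 96: fwd; pos4(id25) recv 92: fwd
After round 5: 2 messages still in flight

Answer: 2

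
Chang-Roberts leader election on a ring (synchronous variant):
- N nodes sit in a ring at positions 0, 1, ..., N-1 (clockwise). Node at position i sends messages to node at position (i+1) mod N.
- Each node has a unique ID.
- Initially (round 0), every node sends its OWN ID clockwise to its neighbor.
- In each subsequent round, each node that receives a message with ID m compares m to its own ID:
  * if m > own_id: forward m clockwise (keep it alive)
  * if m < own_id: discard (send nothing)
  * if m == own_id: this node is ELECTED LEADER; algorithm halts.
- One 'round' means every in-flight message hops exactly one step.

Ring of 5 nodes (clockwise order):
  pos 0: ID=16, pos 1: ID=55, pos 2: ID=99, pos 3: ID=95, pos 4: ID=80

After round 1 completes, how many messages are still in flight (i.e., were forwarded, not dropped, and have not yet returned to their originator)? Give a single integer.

Round 1: pos1(id55) recv 16: drop; pos2(id99) recv 55: drop; pos3(id95) recv 99: fwd; pos4(id80) recv 95: fwd; pos0(id16) recv 80: fwd
After round 1: 3 messages still in flight

Answer: 3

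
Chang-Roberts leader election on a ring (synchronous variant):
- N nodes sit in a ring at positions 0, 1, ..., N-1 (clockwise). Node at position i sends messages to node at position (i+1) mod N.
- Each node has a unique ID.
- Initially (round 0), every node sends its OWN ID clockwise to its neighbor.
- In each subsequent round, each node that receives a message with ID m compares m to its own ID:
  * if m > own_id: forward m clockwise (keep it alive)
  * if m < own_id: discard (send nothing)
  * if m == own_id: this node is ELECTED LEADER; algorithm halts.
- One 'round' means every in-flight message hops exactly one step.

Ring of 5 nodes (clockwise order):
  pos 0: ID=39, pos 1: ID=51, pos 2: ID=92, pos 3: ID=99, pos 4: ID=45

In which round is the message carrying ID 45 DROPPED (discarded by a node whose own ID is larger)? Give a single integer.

Answer: 2

Derivation:
Round 1: pos1(id51) recv 39: drop; pos2(id92) recv 51: drop; pos3(id99) recv 92: drop; pos4(id45) recv 99: fwd; pos0(id39) recv 45: fwd
Round 2: pos0(id39) recv 99: fwd; pos1(id51) recv 45: drop
Round 3: pos1(id51) recv 99: fwd
Round 4: pos2(id92) recv 99: fwd
Round 5: pos3(id99) recv 99: ELECTED
Message ID 45 originates at pos 4; dropped at pos 1 in round 2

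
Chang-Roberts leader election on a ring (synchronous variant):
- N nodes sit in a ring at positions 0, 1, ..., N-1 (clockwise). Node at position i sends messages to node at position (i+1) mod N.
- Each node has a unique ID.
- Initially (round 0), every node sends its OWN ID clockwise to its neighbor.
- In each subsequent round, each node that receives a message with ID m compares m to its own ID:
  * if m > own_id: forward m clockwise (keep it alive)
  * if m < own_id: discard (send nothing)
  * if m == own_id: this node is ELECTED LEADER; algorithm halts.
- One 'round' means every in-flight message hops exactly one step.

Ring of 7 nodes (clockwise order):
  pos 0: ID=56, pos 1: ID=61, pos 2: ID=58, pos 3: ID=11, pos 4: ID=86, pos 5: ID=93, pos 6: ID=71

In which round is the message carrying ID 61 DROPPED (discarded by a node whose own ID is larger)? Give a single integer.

Answer: 3

Derivation:
Round 1: pos1(id61) recv 56: drop; pos2(id58) recv 61: fwd; pos3(id11) recv 58: fwd; pos4(id86) recv 11: drop; pos5(id93) recv 86: drop; pos6(id71) recv 93: fwd; pos0(id56) recv 71: fwd
Round 2: pos3(id11) recv 61: fwd; pos4(id86) recv 58: drop; pos0(id56) recv 93: fwd; pos1(id61) recv 71: fwd
Round 3: pos4(id86) recv 61: drop; pos1(id61) recv 93: fwd; pos2(id58) recv 71: fwd
Round 4: pos2(id58) recv 93: fwd; pos3(id11) recv 71: fwd
Round 5: pos3(id11) recv 93: fwd; pos4(id86) recv 71: drop
Round 6: pos4(id86) recv 93: fwd
Round 7: pos5(id93) recv 93: ELECTED
Message ID 61 originates at pos 1; dropped at pos 4 in round 3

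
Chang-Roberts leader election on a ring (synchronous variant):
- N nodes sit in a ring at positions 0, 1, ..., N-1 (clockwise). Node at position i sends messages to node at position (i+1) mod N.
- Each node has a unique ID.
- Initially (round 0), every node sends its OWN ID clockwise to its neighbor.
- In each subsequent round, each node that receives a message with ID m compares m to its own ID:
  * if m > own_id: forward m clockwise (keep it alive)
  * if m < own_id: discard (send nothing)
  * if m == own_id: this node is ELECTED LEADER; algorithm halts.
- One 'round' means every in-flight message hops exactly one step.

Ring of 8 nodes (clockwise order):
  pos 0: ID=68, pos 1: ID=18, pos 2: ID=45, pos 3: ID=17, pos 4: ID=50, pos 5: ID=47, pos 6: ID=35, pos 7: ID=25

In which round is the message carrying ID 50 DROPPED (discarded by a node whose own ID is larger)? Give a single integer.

Answer: 4

Derivation:
Round 1: pos1(id18) recv 68: fwd; pos2(id45) recv 18: drop; pos3(id17) recv 45: fwd; pos4(id50) recv 17: drop; pos5(id47) recv 50: fwd; pos6(id35) recv 47: fwd; pos7(id25) recv 35: fwd; pos0(id68) recv 25: drop
Round 2: pos2(id45) recv 68: fwd; pos4(id50) recv 45: drop; pos6(id35) recv 50: fwd; pos7(id25) recv 47: fwd; pos0(id68) recv 35: drop
Round 3: pos3(id17) recv 68: fwd; pos7(id25) recv 50: fwd; pos0(id68) recv 47: drop
Round 4: pos4(id50) recv 68: fwd; pos0(id68) recv 50: drop
Round 5: pos5(id47) recv 68: fwd
Round 6: pos6(id35) recv 68: fwd
Round 7: pos7(id25) recv 68: fwd
Round 8: pos0(id68) recv 68: ELECTED
Message ID 50 originates at pos 4; dropped at pos 0 in round 4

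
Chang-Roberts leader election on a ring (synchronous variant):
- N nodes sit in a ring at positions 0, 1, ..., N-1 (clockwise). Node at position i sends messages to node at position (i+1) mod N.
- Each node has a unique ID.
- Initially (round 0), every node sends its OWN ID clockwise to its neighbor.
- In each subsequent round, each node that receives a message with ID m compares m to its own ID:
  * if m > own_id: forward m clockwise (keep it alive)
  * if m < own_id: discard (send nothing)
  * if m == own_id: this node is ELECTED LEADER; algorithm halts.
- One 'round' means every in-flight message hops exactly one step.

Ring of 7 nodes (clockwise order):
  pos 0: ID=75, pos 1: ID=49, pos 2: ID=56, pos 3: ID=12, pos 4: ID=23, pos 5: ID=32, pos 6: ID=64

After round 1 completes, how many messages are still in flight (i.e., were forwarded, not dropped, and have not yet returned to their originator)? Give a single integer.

Answer: 2

Derivation:
Round 1: pos1(id49) recv 75: fwd; pos2(id56) recv 49: drop; pos3(id12) recv 56: fwd; pos4(id23) recv 12: drop; pos5(id32) recv 23: drop; pos6(id64) recv 32: drop; pos0(id75) recv 64: drop
After round 1: 2 messages still in flight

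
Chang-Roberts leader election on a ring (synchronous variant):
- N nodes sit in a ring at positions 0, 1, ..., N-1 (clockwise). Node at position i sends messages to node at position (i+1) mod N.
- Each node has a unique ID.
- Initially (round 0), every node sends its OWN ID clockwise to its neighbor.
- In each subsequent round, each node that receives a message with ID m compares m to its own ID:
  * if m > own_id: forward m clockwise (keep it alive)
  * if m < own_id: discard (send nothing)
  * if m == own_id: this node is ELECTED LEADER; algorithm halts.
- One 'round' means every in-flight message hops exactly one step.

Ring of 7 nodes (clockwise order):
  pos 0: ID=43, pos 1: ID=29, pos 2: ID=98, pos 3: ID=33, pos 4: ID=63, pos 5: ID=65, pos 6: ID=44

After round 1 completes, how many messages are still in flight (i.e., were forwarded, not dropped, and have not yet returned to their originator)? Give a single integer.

Answer: 4

Derivation:
Round 1: pos1(id29) recv 43: fwd; pos2(id98) recv 29: drop; pos3(id33) recv 98: fwd; pos4(id63) recv 33: drop; pos5(id65) recv 63: drop; pos6(id44) recv 65: fwd; pos0(id43) recv 44: fwd
After round 1: 4 messages still in flight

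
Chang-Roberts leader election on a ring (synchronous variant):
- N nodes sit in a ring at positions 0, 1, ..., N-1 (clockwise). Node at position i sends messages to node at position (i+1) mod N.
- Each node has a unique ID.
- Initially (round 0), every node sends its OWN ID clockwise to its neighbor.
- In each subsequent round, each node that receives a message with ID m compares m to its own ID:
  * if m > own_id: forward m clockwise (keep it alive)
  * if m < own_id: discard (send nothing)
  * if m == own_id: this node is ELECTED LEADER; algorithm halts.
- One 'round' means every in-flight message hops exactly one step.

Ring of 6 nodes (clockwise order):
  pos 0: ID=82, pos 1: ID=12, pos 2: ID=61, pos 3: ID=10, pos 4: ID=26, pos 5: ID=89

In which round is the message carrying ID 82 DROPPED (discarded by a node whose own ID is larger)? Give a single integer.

Round 1: pos1(id12) recv 82: fwd; pos2(id61) recv 12: drop; pos3(id10) recv 61: fwd; pos4(id26) recv 10: drop; pos5(id89) recv 26: drop; pos0(id82) recv 89: fwd
Round 2: pos2(id61) recv 82: fwd; pos4(id26) recv 61: fwd; pos1(id12) recv 89: fwd
Round 3: pos3(id10) recv 82: fwd; pos5(id89) recv 61: drop; pos2(id61) recv 89: fwd
Round 4: pos4(id26) recv 82: fwd; pos3(id10) recv 89: fwd
Round 5: pos5(id89) recv 82: drop; pos4(id26) recv 89: fwd
Round 6: pos5(id89) recv 89: ELECTED
Message ID 82 originates at pos 0; dropped at pos 5 in round 5

Answer: 5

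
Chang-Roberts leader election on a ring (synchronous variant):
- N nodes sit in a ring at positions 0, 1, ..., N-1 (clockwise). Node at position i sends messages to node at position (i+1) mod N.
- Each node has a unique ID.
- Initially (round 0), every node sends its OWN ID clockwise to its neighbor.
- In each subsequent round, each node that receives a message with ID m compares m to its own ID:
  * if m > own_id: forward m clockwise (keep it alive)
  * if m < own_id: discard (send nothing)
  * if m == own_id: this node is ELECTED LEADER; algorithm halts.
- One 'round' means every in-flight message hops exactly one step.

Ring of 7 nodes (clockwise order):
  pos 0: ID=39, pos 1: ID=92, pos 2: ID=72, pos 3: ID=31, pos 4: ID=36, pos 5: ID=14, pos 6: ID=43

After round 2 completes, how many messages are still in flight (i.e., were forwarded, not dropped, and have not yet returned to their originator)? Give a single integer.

Round 1: pos1(id92) recv 39: drop; pos2(id72) recv 92: fwd; pos3(id31) recv 72: fwd; pos4(id36) recv 31: drop; pos5(id14) recv 36: fwd; pos6(id43) recv 14: drop; pos0(id39) recv 43: fwd
Round 2: pos3(id31) recv 92: fwd; pos4(id36) recv 72: fwd; pos6(id43) recv 36: drop; pos1(id92) recv 43: drop
After round 2: 2 messages still in flight

Answer: 2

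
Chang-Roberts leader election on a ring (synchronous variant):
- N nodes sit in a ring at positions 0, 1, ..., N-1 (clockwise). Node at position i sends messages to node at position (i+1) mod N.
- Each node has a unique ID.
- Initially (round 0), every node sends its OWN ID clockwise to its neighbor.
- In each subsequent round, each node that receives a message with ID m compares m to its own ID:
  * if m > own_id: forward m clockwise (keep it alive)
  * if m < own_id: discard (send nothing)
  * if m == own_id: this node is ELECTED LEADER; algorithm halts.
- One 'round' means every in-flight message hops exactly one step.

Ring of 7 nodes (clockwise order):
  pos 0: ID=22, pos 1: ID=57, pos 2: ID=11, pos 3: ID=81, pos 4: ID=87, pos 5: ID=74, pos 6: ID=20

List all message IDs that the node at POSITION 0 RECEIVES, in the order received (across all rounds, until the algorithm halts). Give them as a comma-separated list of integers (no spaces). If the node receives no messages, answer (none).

Round 1: pos1(id57) recv 22: drop; pos2(id11) recv 57: fwd; pos3(id81) recv 11: drop; pos4(id87) recv 81: drop; pos5(id74) recv 87: fwd; pos6(id20) recv 74: fwd; pos0(id22) recv 20: drop
Round 2: pos3(id81) recv 57: drop; pos6(id20) recv 87: fwd; pos0(id22) recv 74: fwd
Round 3: pos0(id22) recv 87: fwd; pos1(id57) recv 74: fwd
Round 4: pos1(id57) recv 87: fwd; pos2(id11) recv 74: fwd
Round 5: pos2(id11) recv 87: fwd; pos3(id81) recv 74: drop
Round 6: pos3(id81) recv 87: fwd
Round 7: pos4(id87) recv 87: ELECTED

Answer: 20,74,87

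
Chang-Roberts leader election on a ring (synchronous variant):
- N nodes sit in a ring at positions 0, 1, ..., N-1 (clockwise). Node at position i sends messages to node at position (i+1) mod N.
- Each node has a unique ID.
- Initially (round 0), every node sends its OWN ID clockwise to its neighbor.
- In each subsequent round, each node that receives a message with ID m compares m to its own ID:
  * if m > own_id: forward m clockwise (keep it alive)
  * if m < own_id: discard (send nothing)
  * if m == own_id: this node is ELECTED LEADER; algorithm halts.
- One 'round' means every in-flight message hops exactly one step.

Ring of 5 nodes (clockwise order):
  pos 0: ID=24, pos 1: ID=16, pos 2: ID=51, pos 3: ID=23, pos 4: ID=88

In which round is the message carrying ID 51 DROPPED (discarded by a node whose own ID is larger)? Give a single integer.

Answer: 2

Derivation:
Round 1: pos1(id16) recv 24: fwd; pos2(id51) recv 16: drop; pos3(id23) recv 51: fwd; pos4(id88) recv 23: drop; pos0(id24) recv 88: fwd
Round 2: pos2(id51) recv 24: drop; pos4(id88) recv 51: drop; pos1(id16) recv 88: fwd
Round 3: pos2(id51) recv 88: fwd
Round 4: pos3(id23) recv 88: fwd
Round 5: pos4(id88) recv 88: ELECTED
Message ID 51 originates at pos 2; dropped at pos 4 in round 2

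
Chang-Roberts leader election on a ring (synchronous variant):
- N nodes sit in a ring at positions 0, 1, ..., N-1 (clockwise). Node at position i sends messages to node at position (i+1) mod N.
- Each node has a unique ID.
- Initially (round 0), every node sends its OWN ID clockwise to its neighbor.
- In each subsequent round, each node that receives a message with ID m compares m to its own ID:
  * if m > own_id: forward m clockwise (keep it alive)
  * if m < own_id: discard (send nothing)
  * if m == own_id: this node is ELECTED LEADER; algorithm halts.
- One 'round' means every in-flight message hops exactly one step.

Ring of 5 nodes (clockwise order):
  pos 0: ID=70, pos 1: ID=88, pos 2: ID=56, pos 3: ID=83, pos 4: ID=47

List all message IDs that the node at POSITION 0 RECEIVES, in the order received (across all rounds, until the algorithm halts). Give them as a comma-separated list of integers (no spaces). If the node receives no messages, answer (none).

Answer: 47,83,88

Derivation:
Round 1: pos1(id88) recv 70: drop; pos2(id56) recv 88: fwd; pos3(id83) recv 56: drop; pos4(id47) recv 83: fwd; pos0(id70) recv 47: drop
Round 2: pos3(id83) recv 88: fwd; pos0(id70) recv 83: fwd
Round 3: pos4(id47) recv 88: fwd; pos1(id88) recv 83: drop
Round 4: pos0(id70) recv 88: fwd
Round 5: pos1(id88) recv 88: ELECTED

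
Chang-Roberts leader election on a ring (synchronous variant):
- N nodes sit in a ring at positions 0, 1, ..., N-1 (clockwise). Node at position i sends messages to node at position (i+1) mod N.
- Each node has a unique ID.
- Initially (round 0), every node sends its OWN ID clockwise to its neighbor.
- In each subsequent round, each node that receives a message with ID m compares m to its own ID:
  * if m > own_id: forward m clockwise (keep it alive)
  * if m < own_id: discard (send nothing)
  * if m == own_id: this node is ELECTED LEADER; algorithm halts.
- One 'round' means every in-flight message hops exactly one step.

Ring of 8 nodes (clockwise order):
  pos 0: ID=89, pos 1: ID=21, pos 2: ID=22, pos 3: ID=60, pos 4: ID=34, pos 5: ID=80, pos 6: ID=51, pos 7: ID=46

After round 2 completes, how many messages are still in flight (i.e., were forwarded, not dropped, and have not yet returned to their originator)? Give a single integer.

Answer: 2

Derivation:
Round 1: pos1(id21) recv 89: fwd; pos2(id22) recv 21: drop; pos3(id60) recv 22: drop; pos4(id34) recv 60: fwd; pos5(id80) recv 34: drop; pos6(id51) recv 80: fwd; pos7(id46) recv 51: fwd; pos0(id89) recv 46: drop
Round 2: pos2(id22) recv 89: fwd; pos5(id80) recv 60: drop; pos7(id46) recv 80: fwd; pos0(id89) recv 51: drop
After round 2: 2 messages still in flight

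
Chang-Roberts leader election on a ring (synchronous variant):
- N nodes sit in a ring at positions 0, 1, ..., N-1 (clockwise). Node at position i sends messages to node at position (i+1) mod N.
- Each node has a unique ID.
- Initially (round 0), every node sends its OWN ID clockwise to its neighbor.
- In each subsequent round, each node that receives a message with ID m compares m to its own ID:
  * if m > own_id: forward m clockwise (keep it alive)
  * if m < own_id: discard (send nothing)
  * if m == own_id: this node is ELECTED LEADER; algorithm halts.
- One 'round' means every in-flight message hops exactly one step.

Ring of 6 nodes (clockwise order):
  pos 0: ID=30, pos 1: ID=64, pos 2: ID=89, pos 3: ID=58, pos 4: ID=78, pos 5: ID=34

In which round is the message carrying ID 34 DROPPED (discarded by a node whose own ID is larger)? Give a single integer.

Round 1: pos1(id64) recv 30: drop; pos2(id89) recv 64: drop; pos3(id58) recv 89: fwd; pos4(id78) recv 58: drop; pos5(id34) recv 78: fwd; pos0(id30) recv 34: fwd
Round 2: pos4(id78) recv 89: fwd; pos0(id30) recv 78: fwd; pos1(id64) recv 34: drop
Round 3: pos5(id34) recv 89: fwd; pos1(id64) recv 78: fwd
Round 4: pos0(id30) recv 89: fwd; pos2(id89) recv 78: drop
Round 5: pos1(id64) recv 89: fwd
Round 6: pos2(id89) recv 89: ELECTED
Message ID 34 originates at pos 5; dropped at pos 1 in round 2

Answer: 2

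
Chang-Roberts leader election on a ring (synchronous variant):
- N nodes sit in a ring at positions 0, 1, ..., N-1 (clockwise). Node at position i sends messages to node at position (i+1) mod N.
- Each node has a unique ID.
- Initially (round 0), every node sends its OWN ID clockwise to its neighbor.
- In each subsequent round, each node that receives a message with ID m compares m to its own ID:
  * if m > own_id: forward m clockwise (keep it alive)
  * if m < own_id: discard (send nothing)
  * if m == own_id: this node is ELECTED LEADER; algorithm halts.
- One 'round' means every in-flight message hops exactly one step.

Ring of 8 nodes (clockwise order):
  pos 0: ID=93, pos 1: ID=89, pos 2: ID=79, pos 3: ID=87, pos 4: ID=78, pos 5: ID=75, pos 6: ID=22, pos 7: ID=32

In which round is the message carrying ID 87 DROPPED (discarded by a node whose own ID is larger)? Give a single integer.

Answer: 5

Derivation:
Round 1: pos1(id89) recv 93: fwd; pos2(id79) recv 89: fwd; pos3(id87) recv 79: drop; pos4(id78) recv 87: fwd; pos5(id75) recv 78: fwd; pos6(id22) recv 75: fwd; pos7(id32) recv 22: drop; pos0(id93) recv 32: drop
Round 2: pos2(id79) recv 93: fwd; pos3(id87) recv 89: fwd; pos5(id75) recv 87: fwd; pos6(id22) recv 78: fwd; pos7(id32) recv 75: fwd
Round 3: pos3(id87) recv 93: fwd; pos4(id78) recv 89: fwd; pos6(id22) recv 87: fwd; pos7(id32) recv 78: fwd; pos0(id93) recv 75: drop
Round 4: pos4(id78) recv 93: fwd; pos5(id75) recv 89: fwd; pos7(id32) recv 87: fwd; pos0(id93) recv 78: drop
Round 5: pos5(id75) recv 93: fwd; pos6(id22) recv 89: fwd; pos0(id93) recv 87: drop
Round 6: pos6(id22) recv 93: fwd; pos7(id32) recv 89: fwd
Round 7: pos7(id32) recv 93: fwd; pos0(id93) recv 89: drop
Round 8: pos0(id93) recv 93: ELECTED
Message ID 87 originates at pos 3; dropped at pos 0 in round 5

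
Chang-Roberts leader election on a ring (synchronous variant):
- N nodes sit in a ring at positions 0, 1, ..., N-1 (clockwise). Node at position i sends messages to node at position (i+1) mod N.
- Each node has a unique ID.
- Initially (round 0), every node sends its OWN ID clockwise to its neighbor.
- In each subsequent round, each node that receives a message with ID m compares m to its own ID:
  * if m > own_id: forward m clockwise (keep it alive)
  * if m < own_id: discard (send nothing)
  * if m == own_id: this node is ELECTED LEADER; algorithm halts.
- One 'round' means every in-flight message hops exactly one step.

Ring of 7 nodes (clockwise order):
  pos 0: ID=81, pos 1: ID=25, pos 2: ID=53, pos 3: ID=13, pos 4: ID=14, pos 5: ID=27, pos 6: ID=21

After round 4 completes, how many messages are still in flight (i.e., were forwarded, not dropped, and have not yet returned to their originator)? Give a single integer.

Answer: 2

Derivation:
Round 1: pos1(id25) recv 81: fwd; pos2(id53) recv 25: drop; pos3(id13) recv 53: fwd; pos4(id14) recv 13: drop; pos5(id27) recv 14: drop; pos6(id21) recv 27: fwd; pos0(id81) recv 21: drop
Round 2: pos2(id53) recv 81: fwd; pos4(id14) recv 53: fwd; pos0(id81) recv 27: drop
Round 3: pos3(id13) recv 81: fwd; pos5(id27) recv 53: fwd
Round 4: pos4(id14) recv 81: fwd; pos6(id21) recv 53: fwd
After round 4: 2 messages still in flight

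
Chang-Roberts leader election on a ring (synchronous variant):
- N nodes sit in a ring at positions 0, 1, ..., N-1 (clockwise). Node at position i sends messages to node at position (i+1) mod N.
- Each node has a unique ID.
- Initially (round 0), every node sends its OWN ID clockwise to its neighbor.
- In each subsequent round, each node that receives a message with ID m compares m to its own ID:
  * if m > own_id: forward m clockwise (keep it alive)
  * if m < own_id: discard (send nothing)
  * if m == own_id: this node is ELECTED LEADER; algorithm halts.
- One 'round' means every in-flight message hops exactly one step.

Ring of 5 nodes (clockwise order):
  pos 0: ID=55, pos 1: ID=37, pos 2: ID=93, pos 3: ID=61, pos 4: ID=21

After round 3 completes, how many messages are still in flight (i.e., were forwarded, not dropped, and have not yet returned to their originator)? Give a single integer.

Answer: 2

Derivation:
Round 1: pos1(id37) recv 55: fwd; pos2(id93) recv 37: drop; pos3(id61) recv 93: fwd; pos4(id21) recv 61: fwd; pos0(id55) recv 21: drop
Round 2: pos2(id93) recv 55: drop; pos4(id21) recv 93: fwd; pos0(id55) recv 61: fwd
Round 3: pos0(id55) recv 93: fwd; pos1(id37) recv 61: fwd
After round 3: 2 messages still in flight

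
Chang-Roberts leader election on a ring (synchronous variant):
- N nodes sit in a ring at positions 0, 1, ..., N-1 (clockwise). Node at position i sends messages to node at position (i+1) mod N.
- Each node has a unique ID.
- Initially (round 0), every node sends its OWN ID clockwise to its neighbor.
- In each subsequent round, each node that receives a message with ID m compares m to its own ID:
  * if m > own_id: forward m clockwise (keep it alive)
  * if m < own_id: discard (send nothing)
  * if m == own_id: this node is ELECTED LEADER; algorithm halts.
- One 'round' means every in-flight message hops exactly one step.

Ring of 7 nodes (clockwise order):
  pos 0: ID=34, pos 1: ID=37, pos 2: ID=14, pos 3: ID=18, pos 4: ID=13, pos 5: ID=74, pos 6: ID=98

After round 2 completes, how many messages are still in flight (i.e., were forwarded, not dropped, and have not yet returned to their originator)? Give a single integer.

Round 1: pos1(id37) recv 34: drop; pos2(id14) recv 37: fwd; pos3(id18) recv 14: drop; pos4(id13) recv 18: fwd; pos5(id74) recv 13: drop; pos6(id98) recv 74: drop; pos0(id34) recv 98: fwd
Round 2: pos3(id18) recv 37: fwd; pos5(id74) recv 18: drop; pos1(id37) recv 98: fwd
After round 2: 2 messages still in flight

Answer: 2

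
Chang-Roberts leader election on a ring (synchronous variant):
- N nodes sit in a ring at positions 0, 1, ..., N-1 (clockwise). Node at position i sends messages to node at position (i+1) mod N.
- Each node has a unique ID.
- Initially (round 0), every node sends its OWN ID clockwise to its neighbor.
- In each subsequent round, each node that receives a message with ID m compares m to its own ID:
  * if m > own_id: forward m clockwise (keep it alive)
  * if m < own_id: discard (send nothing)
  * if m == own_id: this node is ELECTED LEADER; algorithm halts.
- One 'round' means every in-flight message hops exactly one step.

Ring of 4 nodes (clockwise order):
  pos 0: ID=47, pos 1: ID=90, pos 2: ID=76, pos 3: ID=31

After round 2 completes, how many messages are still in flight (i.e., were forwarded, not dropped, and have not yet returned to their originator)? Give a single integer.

Answer: 2

Derivation:
Round 1: pos1(id90) recv 47: drop; pos2(id76) recv 90: fwd; pos3(id31) recv 76: fwd; pos0(id47) recv 31: drop
Round 2: pos3(id31) recv 90: fwd; pos0(id47) recv 76: fwd
After round 2: 2 messages still in flight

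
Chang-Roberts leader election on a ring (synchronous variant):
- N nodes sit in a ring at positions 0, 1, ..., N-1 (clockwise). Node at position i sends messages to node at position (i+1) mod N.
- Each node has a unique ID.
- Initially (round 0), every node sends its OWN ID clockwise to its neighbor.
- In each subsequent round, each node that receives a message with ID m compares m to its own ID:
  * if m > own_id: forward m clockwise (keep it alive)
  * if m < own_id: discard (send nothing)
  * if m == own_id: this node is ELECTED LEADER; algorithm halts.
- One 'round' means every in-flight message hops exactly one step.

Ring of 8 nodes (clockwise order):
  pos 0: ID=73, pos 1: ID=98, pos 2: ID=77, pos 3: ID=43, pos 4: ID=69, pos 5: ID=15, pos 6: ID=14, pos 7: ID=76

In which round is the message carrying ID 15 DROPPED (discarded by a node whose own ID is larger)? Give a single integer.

Round 1: pos1(id98) recv 73: drop; pos2(id77) recv 98: fwd; pos3(id43) recv 77: fwd; pos4(id69) recv 43: drop; pos5(id15) recv 69: fwd; pos6(id14) recv 15: fwd; pos7(id76) recv 14: drop; pos0(id73) recv 76: fwd
Round 2: pos3(id43) recv 98: fwd; pos4(id69) recv 77: fwd; pos6(id14) recv 69: fwd; pos7(id76) recv 15: drop; pos1(id98) recv 76: drop
Round 3: pos4(id69) recv 98: fwd; pos5(id15) recv 77: fwd; pos7(id76) recv 69: drop
Round 4: pos5(id15) recv 98: fwd; pos6(id14) recv 77: fwd
Round 5: pos6(id14) recv 98: fwd; pos7(id76) recv 77: fwd
Round 6: pos7(id76) recv 98: fwd; pos0(id73) recv 77: fwd
Round 7: pos0(id73) recv 98: fwd; pos1(id98) recv 77: drop
Round 8: pos1(id98) recv 98: ELECTED
Message ID 15 originates at pos 5; dropped at pos 7 in round 2

Answer: 2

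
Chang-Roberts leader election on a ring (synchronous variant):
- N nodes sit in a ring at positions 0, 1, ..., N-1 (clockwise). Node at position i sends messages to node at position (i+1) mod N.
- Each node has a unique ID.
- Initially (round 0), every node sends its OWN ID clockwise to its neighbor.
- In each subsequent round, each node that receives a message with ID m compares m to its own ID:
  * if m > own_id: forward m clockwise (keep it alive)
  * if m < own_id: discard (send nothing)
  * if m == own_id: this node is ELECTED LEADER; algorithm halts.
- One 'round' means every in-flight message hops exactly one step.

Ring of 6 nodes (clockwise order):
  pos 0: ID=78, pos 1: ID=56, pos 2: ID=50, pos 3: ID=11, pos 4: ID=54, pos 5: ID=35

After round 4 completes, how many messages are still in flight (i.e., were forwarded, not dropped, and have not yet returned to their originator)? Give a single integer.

Answer: 2

Derivation:
Round 1: pos1(id56) recv 78: fwd; pos2(id50) recv 56: fwd; pos3(id11) recv 50: fwd; pos4(id54) recv 11: drop; pos5(id35) recv 54: fwd; pos0(id78) recv 35: drop
Round 2: pos2(id50) recv 78: fwd; pos3(id11) recv 56: fwd; pos4(id54) recv 50: drop; pos0(id78) recv 54: drop
Round 3: pos3(id11) recv 78: fwd; pos4(id54) recv 56: fwd
Round 4: pos4(id54) recv 78: fwd; pos5(id35) recv 56: fwd
After round 4: 2 messages still in flight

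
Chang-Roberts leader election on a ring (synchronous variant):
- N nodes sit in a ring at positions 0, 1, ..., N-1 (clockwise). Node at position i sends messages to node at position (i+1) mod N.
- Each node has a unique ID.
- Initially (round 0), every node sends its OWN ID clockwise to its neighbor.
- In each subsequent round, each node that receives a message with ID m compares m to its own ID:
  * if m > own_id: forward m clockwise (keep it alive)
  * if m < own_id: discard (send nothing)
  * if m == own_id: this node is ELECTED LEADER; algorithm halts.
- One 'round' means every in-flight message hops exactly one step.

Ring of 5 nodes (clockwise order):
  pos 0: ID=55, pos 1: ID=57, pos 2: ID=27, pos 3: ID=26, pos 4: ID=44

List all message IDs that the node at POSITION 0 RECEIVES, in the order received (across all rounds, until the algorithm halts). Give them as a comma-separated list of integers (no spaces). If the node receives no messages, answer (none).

Answer: 44,57

Derivation:
Round 1: pos1(id57) recv 55: drop; pos2(id27) recv 57: fwd; pos3(id26) recv 27: fwd; pos4(id44) recv 26: drop; pos0(id55) recv 44: drop
Round 2: pos3(id26) recv 57: fwd; pos4(id44) recv 27: drop
Round 3: pos4(id44) recv 57: fwd
Round 4: pos0(id55) recv 57: fwd
Round 5: pos1(id57) recv 57: ELECTED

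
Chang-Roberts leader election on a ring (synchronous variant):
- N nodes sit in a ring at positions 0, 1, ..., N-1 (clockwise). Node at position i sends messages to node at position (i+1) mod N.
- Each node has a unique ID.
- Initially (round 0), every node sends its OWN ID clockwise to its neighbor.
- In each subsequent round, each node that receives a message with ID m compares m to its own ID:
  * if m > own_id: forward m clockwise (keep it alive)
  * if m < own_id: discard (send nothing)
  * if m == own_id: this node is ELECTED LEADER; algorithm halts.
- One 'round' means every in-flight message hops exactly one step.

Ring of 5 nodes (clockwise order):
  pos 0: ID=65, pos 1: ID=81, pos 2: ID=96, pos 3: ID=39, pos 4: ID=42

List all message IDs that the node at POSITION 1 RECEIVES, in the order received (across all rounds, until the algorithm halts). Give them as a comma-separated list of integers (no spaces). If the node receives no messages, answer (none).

Answer: 65,96

Derivation:
Round 1: pos1(id81) recv 65: drop; pos2(id96) recv 81: drop; pos3(id39) recv 96: fwd; pos4(id42) recv 39: drop; pos0(id65) recv 42: drop
Round 2: pos4(id42) recv 96: fwd
Round 3: pos0(id65) recv 96: fwd
Round 4: pos1(id81) recv 96: fwd
Round 5: pos2(id96) recv 96: ELECTED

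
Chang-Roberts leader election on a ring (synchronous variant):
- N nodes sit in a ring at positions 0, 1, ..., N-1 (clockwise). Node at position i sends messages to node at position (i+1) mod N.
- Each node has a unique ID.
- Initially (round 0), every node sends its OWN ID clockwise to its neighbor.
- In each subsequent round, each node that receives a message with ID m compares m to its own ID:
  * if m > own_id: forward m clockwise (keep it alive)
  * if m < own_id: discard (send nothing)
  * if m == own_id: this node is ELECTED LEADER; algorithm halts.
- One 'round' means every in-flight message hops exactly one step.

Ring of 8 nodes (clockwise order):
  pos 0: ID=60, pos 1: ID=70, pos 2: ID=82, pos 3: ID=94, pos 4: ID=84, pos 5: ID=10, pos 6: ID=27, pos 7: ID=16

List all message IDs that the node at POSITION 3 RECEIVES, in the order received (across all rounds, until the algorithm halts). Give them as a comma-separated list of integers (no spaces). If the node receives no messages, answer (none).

Answer: 82,84,94

Derivation:
Round 1: pos1(id70) recv 60: drop; pos2(id82) recv 70: drop; pos3(id94) recv 82: drop; pos4(id84) recv 94: fwd; pos5(id10) recv 84: fwd; pos6(id27) recv 10: drop; pos7(id16) recv 27: fwd; pos0(id60) recv 16: drop
Round 2: pos5(id10) recv 94: fwd; pos6(id27) recv 84: fwd; pos0(id60) recv 27: drop
Round 3: pos6(id27) recv 94: fwd; pos7(id16) recv 84: fwd
Round 4: pos7(id16) recv 94: fwd; pos0(id60) recv 84: fwd
Round 5: pos0(id60) recv 94: fwd; pos1(id70) recv 84: fwd
Round 6: pos1(id70) recv 94: fwd; pos2(id82) recv 84: fwd
Round 7: pos2(id82) recv 94: fwd; pos3(id94) recv 84: drop
Round 8: pos3(id94) recv 94: ELECTED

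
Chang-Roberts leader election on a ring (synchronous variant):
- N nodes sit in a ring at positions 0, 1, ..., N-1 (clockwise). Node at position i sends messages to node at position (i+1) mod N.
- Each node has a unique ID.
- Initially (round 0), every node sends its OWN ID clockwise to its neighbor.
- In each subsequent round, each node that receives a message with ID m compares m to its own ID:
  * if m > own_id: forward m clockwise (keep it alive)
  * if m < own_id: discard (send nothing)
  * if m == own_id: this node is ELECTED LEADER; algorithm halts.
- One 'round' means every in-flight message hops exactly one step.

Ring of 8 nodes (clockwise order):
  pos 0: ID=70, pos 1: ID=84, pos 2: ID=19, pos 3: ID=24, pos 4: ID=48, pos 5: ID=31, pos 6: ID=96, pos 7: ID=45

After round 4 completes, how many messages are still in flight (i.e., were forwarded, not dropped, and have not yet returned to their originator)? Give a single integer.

Round 1: pos1(id84) recv 70: drop; pos2(id19) recv 84: fwd; pos3(id24) recv 19: drop; pos4(id48) recv 24: drop; pos5(id31) recv 48: fwd; pos6(id96) recv 31: drop; pos7(id45) recv 96: fwd; pos0(id70) recv 45: drop
Round 2: pos3(id24) recv 84: fwd; pos6(id96) recv 48: drop; pos0(id70) recv 96: fwd
Round 3: pos4(id48) recv 84: fwd; pos1(id84) recv 96: fwd
Round 4: pos5(id31) recv 84: fwd; pos2(id19) recv 96: fwd
After round 4: 2 messages still in flight

Answer: 2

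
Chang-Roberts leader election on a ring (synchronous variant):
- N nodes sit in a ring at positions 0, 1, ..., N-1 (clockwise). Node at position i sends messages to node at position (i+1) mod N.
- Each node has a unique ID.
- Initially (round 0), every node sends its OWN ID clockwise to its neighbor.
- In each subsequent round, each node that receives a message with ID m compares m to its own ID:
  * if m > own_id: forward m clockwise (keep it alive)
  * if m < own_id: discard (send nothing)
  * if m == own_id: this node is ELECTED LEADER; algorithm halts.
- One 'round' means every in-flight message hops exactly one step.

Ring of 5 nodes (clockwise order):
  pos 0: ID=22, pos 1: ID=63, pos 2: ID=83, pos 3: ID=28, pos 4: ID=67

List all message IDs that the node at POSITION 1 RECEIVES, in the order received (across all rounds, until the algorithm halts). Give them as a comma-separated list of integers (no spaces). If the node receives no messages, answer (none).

Answer: 22,67,83

Derivation:
Round 1: pos1(id63) recv 22: drop; pos2(id83) recv 63: drop; pos3(id28) recv 83: fwd; pos4(id67) recv 28: drop; pos0(id22) recv 67: fwd
Round 2: pos4(id67) recv 83: fwd; pos1(id63) recv 67: fwd
Round 3: pos0(id22) recv 83: fwd; pos2(id83) recv 67: drop
Round 4: pos1(id63) recv 83: fwd
Round 5: pos2(id83) recv 83: ELECTED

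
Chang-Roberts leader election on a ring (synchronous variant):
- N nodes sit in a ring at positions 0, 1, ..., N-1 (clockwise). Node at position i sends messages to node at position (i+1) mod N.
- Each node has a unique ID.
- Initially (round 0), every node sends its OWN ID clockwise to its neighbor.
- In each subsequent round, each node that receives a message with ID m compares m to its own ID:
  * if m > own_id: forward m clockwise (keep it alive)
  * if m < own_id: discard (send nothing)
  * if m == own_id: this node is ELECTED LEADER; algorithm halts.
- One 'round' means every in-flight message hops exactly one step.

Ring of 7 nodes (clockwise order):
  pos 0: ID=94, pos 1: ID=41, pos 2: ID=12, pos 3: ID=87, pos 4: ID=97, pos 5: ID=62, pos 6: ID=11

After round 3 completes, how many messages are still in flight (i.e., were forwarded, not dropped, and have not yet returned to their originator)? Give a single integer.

Round 1: pos1(id41) recv 94: fwd; pos2(id12) recv 41: fwd; pos3(id87) recv 12: drop; pos4(id97) recv 87: drop; pos5(id62) recv 97: fwd; pos6(id11) recv 62: fwd; pos0(id94) recv 11: drop
Round 2: pos2(id12) recv 94: fwd; pos3(id87) recv 41: drop; pos6(id11) recv 97: fwd; pos0(id94) recv 62: drop
Round 3: pos3(id87) recv 94: fwd; pos0(id94) recv 97: fwd
After round 3: 2 messages still in flight

Answer: 2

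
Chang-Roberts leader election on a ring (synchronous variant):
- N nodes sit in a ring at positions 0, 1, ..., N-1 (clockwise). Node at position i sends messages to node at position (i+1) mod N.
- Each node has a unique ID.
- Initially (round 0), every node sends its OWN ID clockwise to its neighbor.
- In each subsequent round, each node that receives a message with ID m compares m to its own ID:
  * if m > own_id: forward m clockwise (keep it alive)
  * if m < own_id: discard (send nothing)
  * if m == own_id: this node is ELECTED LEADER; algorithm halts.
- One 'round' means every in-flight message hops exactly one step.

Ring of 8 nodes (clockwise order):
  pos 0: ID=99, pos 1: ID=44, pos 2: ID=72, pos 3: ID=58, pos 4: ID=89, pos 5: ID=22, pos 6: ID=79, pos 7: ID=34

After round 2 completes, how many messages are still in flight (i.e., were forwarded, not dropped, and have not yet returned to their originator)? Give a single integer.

Answer: 2

Derivation:
Round 1: pos1(id44) recv 99: fwd; pos2(id72) recv 44: drop; pos3(id58) recv 72: fwd; pos4(id89) recv 58: drop; pos5(id22) recv 89: fwd; pos6(id79) recv 22: drop; pos7(id34) recv 79: fwd; pos0(id99) recv 34: drop
Round 2: pos2(id72) recv 99: fwd; pos4(id89) recv 72: drop; pos6(id79) recv 89: fwd; pos0(id99) recv 79: drop
After round 2: 2 messages still in flight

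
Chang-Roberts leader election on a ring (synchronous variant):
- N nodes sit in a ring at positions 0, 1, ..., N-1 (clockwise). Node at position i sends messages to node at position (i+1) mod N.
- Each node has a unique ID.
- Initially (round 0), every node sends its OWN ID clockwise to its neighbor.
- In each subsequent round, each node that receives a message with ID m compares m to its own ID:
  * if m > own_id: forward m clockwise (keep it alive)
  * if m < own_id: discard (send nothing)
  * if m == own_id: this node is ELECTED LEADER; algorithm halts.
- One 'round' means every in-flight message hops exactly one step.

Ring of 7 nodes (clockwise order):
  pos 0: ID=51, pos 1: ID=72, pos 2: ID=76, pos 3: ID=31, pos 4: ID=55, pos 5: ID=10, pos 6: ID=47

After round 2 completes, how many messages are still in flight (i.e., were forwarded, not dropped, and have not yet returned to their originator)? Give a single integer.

Answer: 2

Derivation:
Round 1: pos1(id72) recv 51: drop; pos2(id76) recv 72: drop; pos3(id31) recv 76: fwd; pos4(id55) recv 31: drop; pos5(id10) recv 55: fwd; pos6(id47) recv 10: drop; pos0(id51) recv 47: drop
Round 2: pos4(id55) recv 76: fwd; pos6(id47) recv 55: fwd
After round 2: 2 messages still in flight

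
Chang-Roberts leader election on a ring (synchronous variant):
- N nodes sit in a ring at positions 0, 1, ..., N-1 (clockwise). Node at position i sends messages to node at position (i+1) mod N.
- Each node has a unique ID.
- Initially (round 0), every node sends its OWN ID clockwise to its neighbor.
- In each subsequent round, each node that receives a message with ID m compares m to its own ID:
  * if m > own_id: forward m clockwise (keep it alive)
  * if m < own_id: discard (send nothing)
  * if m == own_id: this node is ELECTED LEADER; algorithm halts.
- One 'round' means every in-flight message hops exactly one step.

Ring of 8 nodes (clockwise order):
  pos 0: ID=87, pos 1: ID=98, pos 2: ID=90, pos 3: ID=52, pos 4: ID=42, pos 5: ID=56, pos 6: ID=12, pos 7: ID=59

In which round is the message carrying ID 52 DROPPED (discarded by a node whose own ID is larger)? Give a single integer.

Answer: 2

Derivation:
Round 1: pos1(id98) recv 87: drop; pos2(id90) recv 98: fwd; pos3(id52) recv 90: fwd; pos4(id42) recv 52: fwd; pos5(id56) recv 42: drop; pos6(id12) recv 56: fwd; pos7(id59) recv 12: drop; pos0(id87) recv 59: drop
Round 2: pos3(id52) recv 98: fwd; pos4(id42) recv 90: fwd; pos5(id56) recv 52: drop; pos7(id59) recv 56: drop
Round 3: pos4(id42) recv 98: fwd; pos5(id56) recv 90: fwd
Round 4: pos5(id56) recv 98: fwd; pos6(id12) recv 90: fwd
Round 5: pos6(id12) recv 98: fwd; pos7(id59) recv 90: fwd
Round 6: pos7(id59) recv 98: fwd; pos0(id87) recv 90: fwd
Round 7: pos0(id87) recv 98: fwd; pos1(id98) recv 90: drop
Round 8: pos1(id98) recv 98: ELECTED
Message ID 52 originates at pos 3; dropped at pos 5 in round 2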